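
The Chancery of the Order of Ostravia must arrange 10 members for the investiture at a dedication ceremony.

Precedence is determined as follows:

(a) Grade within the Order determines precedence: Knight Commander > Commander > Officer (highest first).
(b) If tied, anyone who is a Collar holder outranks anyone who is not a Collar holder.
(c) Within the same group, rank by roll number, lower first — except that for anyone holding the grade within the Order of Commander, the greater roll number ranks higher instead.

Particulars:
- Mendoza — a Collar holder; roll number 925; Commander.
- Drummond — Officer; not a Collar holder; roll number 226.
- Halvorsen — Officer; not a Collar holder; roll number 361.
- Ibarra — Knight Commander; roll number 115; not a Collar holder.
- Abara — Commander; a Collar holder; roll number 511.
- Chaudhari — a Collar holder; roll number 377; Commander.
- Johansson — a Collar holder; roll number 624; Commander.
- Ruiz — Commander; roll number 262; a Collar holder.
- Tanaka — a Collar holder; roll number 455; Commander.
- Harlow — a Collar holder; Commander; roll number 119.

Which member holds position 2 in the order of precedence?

Mendoza

By grade within the Order: Ibarra (Knight Commander); then Mendoza, Johansson, Abara, Tanaka, Chaudhari, Ruiz and Harlow (Commander); then Drummond and Halvorsen (Officer).
Mendoza, Johansson, Abara, Tanaka, Chaudhari, Ruiz and Harlow are each a Collar holder, so the next rule applies.
Among Mendoza, Johansson, Abara, Tanaka, Chaudhari, Ruiz and Harlow, by roll number (higher first) (reversed rule for this group): Mendoza (925) before Johansson (624) before Abara (511) before Tanaka (455) before Chaudhari (377) before Ruiz (262) before Harlow (119).
Drummond and Halvorsen are each not a Collar holder, so the next rule applies.
Among Drummond and Halvorsen, by roll number (lower first): Drummond (226) before Halvorsen (361).
Order: Ibarra, Mendoza, Johansson, Abara, Tanaka, Chaudhari, Ruiz, Harlow, Drummond, Halvorsen.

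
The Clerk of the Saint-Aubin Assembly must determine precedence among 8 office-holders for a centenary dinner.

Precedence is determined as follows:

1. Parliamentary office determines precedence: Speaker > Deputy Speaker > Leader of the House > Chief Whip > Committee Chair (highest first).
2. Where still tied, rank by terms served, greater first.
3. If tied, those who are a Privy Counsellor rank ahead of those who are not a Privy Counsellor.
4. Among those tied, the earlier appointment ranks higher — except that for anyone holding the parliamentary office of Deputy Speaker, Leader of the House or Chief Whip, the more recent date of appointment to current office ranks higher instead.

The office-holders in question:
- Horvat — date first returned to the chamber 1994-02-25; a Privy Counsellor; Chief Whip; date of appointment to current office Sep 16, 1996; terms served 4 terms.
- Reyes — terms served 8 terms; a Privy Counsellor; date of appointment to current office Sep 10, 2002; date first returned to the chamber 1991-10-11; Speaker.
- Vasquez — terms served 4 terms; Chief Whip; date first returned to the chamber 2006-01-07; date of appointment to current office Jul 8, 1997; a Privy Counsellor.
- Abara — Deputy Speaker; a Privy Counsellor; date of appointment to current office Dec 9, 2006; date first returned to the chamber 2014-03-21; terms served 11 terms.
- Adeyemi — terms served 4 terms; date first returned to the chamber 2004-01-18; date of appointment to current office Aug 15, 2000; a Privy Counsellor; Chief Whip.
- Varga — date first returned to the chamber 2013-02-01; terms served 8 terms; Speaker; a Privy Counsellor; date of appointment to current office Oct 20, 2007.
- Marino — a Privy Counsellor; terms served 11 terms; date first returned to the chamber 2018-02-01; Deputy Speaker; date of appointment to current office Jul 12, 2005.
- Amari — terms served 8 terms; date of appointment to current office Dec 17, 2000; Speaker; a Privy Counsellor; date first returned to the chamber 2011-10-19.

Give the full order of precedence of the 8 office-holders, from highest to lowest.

By parliamentary office: Amari, Reyes and Varga (Speaker); then Abara and Marino (Deputy Speaker); then Adeyemi, Vasquez and Horvat (Chief Whip).
Amari, Reyes and Varga all have terms served 8 terms, so the next rule applies.
Amari, Reyes and Varga are each a Privy Counsellor, so the next rule applies.
Among Amari, Reyes and Varga, by date of appointment to current office (earlier first): Amari (Dec 17, 2000) before Reyes (Sep 10, 2002) before Varga (Oct 20, 2007).
Abara and Marino both have terms served 11 terms, so the next rule applies.
Abara and Marino are each a Privy Counsellor, so the next rule applies.
Among Abara and Marino, by date of appointment to current office (later first) (reversed rule for this group): Abara (Dec 9, 2006) before Marino (Jul 12, 2005).
Adeyemi, Vasquez and Horvat all have terms served 4 terms, so the next rule applies.
Adeyemi, Vasquez and Horvat are each a Privy Counsellor, so the next rule applies.
Among Adeyemi, Vasquez and Horvat, by date of appointment to current office (later first) (reversed rule for this group): Adeyemi (Aug 15, 2000) before Vasquez (Jul 8, 1997) before Horvat (Sep 16, 1996).
Full order: Amari, Reyes, Varga, Abara, Marino, Adeyemi, Vasquez, Horvat.

Amari, Reyes, Varga, Abara, Marino, Adeyemi, Vasquez, Horvat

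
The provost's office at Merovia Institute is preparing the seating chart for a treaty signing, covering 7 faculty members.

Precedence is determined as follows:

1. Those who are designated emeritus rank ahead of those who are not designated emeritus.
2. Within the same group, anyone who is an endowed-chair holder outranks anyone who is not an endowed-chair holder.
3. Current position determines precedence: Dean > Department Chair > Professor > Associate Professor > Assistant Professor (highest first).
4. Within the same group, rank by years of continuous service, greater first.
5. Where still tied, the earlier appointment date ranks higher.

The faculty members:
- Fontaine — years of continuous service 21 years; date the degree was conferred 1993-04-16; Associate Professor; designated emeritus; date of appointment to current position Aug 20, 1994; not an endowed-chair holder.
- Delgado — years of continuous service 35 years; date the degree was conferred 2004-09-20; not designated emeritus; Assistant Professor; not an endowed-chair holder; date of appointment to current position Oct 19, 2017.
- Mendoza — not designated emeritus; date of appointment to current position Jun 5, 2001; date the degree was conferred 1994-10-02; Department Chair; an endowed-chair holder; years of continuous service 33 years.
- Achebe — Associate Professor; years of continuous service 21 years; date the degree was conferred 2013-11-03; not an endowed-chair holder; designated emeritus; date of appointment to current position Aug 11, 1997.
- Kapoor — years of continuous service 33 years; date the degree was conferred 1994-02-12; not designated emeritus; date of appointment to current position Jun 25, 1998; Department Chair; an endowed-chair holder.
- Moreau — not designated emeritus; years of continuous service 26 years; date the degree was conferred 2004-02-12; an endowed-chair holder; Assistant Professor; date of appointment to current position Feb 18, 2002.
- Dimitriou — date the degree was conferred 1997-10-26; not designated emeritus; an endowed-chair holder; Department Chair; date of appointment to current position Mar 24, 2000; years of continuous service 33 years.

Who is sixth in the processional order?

Moreau

By the first rule: Fontaine and Achebe (both designated emeritus); then Kapoor, Dimitriou, Mendoza, Moreau and Delgado (each not designated emeritus).
Fontaine and Achebe are each not an endowed-chair holder, so the next rule applies.
Fontaine and Achebe are each Associate Professor, so the next rule applies.
Fontaine and Achebe both have years of continuous service 21 years, so the next rule applies.
Among Fontaine and Achebe, by date of appointment to current position (earlier first): Fontaine (Aug 20, 1994) before Achebe (Aug 11, 1997).
Among Kapoor, Dimitriou, Mendoza, Moreau and Delgado, an endowed-chair holder before not an endowed-chair holder: Kapoor, Dimitriou, Mendoza and Moreau (an endowed-chair holder) before Delgado (not an endowed-chair holder).
Among Kapoor, Dimitriou, Mendoza and Moreau, by current position: Kapoor, Dimitriou and Mendoza (Department Chair) before Moreau (Assistant Professor).
Kapoor, Dimitriou and Mendoza all have years of continuous service 33 years, so the next rule applies.
Among Kapoor, Dimitriou and Mendoza, by date of appointment to current position (earlier first): Kapoor (Jun 25, 1998) before Dimitriou (Mar 24, 2000) before Mendoza (Jun 5, 2001).
Order: Fontaine, Achebe, Kapoor, Dimitriou, Mendoza, Moreau, Delgado.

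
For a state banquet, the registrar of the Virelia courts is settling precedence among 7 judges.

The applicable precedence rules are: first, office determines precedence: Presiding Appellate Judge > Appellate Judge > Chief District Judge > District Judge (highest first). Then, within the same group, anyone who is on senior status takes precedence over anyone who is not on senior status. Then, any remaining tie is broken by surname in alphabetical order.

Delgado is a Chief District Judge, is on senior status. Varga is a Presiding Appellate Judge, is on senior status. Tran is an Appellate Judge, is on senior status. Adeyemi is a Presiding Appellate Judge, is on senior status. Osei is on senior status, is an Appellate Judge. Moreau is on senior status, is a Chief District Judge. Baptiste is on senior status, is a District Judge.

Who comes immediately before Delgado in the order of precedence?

Tran

By office: Adeyemi and Varga (Presiding Appellate Judge); then Osei and Tran (Appellate Judge); then Delgado and Moreau (Chief District Judge); then Baptiste (District Judge).
Adeyemi and Varga are each on senior status, so the next rule applies.
Among Adeyemi and Varga, alphabetically by surname: Adeyemi before Varga.
Osei and Tran are each on senior status, so the next rule applies.
Among Osei and Tran, alphabetically by surname: Osei before Tran.
Delgado and Moreau are each on senior status, so the next rule applies.
Among Delgado and Moreau, alphabetically by surname: Delgado before Moreau.
Order: Adeyemi, Varga, Osei, Tran, Delgado, Moreau, Baptiste.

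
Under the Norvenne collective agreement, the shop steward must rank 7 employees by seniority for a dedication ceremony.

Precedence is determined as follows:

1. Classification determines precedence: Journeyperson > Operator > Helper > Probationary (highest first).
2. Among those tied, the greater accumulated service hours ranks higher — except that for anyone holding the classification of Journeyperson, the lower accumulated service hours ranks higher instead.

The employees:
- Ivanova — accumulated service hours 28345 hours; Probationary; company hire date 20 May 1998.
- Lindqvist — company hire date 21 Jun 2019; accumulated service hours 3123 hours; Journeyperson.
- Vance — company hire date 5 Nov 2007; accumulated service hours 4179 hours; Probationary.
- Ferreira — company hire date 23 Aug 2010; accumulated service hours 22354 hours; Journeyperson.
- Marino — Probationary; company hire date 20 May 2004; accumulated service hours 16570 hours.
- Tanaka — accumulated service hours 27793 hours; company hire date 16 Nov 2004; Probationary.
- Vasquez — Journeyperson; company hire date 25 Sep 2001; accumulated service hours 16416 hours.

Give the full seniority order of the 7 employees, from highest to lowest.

By classification: Lindqvist, Vasquez and Ferreira (Journeyperson); then Ivanova, Tanaka, Marino and Vance (Probationary).
Among Lindqvist, Vasquez and Ferreira, by accumulated service hours (lower first) (reversed rule for this group): Lindqvist (3123 hours) before Vasquez (16416 hours) before Ferreira (22354 hours).
Among Ivanova, Tanaka, Marino and Vance, by accumulated service hours (higher first): Ivanova (28345 hours) before Tanaka (27793 hours) before Marino (16570 hours) before Vance (4179 hours).
Full order: Lindqvist, Vasquez, Ferreira, Ivanova, Tanaka, Marino, Vance.

Lindqvist, Vasquez, Ferreira, Ivanova, Tanaka, Marino, Vance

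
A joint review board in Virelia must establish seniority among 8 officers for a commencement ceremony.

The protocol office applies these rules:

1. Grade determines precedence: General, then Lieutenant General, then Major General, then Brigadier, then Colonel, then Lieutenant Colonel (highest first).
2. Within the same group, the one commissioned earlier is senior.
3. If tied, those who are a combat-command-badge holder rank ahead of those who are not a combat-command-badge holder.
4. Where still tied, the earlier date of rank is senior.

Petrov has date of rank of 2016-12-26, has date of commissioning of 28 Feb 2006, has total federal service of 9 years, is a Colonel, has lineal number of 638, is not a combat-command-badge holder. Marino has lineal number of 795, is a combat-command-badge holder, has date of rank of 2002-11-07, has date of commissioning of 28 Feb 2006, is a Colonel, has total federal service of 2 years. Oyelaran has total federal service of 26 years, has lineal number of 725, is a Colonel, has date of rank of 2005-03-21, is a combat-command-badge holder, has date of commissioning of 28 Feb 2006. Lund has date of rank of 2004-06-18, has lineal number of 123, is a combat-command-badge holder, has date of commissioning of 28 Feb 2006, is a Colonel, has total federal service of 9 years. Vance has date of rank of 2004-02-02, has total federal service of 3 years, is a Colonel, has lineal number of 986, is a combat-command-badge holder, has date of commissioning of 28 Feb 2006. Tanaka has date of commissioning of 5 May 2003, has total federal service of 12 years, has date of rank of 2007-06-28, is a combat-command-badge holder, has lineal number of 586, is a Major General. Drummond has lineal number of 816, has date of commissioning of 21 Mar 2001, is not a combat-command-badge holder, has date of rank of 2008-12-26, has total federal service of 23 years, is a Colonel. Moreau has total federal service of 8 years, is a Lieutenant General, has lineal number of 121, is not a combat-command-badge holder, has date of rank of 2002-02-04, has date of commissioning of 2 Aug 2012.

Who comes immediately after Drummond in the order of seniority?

Marino

By grade: Moreau (Lieutenant General); then Tanaka (Major General); then Drummond, Marino, Vance, Lund, Oyelaran and Petrov (Colonel).
Among Drummond, Marino, Vance, Lund, Oyelaran and Petrov, by date of commissioning (earlier first): Drummond (21 Mar 2001) before Marino, Vance, Lund, Oyelaran and Petrov (28 Feb 2006).
Among Marino, Vance, Lund, Oyelaran and Petrov, a combat-command-badge holder before not a combat-command-badge holder: Marino, Vance, Lund and Oyelaran (a combat-command-badge holder) before Petrov (not a combat-command-badge holder).
Among Marino, Vance, Lund and Oyelaran, by date of rank (earlier first): Marino (2002-11-07) before Vance (2004-02-02) before Lund (2004-06-18) before Oyelaran (2005-03-21).
Order: Moreau, Tanaka, Drummond, Marino, Vance, Lund, Oyelaran, Petrov.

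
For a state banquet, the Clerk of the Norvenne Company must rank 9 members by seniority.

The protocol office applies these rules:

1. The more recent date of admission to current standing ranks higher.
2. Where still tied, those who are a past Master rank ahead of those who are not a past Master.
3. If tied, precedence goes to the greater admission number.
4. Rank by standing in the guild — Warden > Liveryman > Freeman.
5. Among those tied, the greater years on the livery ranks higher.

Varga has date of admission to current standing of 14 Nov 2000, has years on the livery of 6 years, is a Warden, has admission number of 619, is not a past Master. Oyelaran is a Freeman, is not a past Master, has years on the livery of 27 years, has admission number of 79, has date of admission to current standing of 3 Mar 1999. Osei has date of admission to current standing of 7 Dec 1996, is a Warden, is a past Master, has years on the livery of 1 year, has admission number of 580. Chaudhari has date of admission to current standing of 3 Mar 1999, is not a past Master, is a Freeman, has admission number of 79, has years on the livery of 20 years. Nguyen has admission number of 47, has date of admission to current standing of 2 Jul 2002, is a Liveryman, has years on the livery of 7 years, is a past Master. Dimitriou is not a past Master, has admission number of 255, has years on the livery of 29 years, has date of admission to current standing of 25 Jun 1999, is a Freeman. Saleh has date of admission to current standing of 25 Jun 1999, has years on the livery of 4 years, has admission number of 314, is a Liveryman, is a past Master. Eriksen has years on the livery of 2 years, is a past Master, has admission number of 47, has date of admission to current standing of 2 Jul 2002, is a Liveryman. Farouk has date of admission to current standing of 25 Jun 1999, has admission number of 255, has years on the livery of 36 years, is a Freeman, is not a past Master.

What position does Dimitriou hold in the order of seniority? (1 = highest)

By date of admission to current standing (later first): Nguyen and Eriksen (both 2 Jul 2002); then Varga (14 Nov 2000); then Saleh, Farouk and Dimitriou (each 25 Jun 1999); then Oyelaran and Chaudhari (both 3 Mar 1999); then Osei (7 Dec 1996).
Nguyen and Eriksen are each a past Master, so the next rule applies.
Nguyen and Eriksen both have admission number 47, so the next rule applies.
Nguyen and Eriksen are each Liveryman, so the next rule applies.
Among Nguyen and Eriksen, by years on the livery (higher first): Nguyen (7 years) before Eriksen (2 years).
Among Saleh, Farouk and Dimitriou, a past Master before not a past Master: Saleh (a past Master) before Farouk and Dimitriou (not a past Master).
Farouk and Dimitriou both have admission number 255, so the next rule applies.
Farouk and Dimitriou are each Freeman, so the next rule applies.
Among Farouk and Dimitriou, by years on the livery (higher first): Farouk (36 years) before Dimitriou (29 years).
Oyelaran and Chaudhari are each not a past Master, so the next rule applies.
Oyelaran and Chaudhari both have admission number 79, so the next rule applies.
Oyelaran and Chaudhari are each Freeman, so the next rule applies.
Among Oyelaran and Chaudhari, by years on the livery (higher first): Oyelaran (27 years) before Chaudhari (20 years).
Order: Nguyen, Eriksen, Varga, Saleh, Farouk, Dimitriou, Oyelaran, Chaudhari, Osei. So position 6.

6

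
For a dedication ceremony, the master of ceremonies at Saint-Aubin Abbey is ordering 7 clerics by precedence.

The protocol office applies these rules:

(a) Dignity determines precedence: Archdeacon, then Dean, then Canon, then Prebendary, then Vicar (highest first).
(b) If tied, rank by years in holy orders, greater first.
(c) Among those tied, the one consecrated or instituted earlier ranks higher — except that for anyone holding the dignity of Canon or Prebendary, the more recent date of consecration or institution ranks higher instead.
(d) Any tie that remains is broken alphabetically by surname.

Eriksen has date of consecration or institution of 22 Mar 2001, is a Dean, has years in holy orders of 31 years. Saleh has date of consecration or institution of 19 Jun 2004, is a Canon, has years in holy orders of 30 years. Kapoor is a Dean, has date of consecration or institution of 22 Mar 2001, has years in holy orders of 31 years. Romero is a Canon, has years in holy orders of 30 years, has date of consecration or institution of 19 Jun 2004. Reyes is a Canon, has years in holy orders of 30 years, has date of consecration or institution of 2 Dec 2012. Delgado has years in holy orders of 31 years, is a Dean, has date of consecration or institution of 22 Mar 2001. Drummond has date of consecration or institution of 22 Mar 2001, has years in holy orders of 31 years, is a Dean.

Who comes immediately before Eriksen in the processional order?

By dignity: Delgado, Drummond, Eriksen and Kapoor (Dean); then Reyes, Romero and Saleh (Canon).
Delgado, Drummond, Eriksen and Kapoor all have years in holy orders 31 years, so the next rule applies.
Delgado, Drummond, Eriksen and Kapoor all have date of consecration or institution 22 Mar 2001, so the next rule applies.
Among Delgado, Drummond, Eriksen and Kapoor, alphabetically by surname: Delgado before Drummond before Eriksen before Kapoor.
Reyes, Romero and Saleh all have years in holy orders 30 years, so the next rule applies.
Among Reyes, Romero and Saleh, by date of consecration or institution (later first) (reversed rule for this group): Reyes (2 Dec 2012) before Romero and Saleh (19 Jun 2004).
Among Romero and Saleh, alphabetically by surname: Romero before Saleh.
Order: Delgado, Drummond, Eriksen, Kapoor, Reyes, Romero, Saleh.

Drummond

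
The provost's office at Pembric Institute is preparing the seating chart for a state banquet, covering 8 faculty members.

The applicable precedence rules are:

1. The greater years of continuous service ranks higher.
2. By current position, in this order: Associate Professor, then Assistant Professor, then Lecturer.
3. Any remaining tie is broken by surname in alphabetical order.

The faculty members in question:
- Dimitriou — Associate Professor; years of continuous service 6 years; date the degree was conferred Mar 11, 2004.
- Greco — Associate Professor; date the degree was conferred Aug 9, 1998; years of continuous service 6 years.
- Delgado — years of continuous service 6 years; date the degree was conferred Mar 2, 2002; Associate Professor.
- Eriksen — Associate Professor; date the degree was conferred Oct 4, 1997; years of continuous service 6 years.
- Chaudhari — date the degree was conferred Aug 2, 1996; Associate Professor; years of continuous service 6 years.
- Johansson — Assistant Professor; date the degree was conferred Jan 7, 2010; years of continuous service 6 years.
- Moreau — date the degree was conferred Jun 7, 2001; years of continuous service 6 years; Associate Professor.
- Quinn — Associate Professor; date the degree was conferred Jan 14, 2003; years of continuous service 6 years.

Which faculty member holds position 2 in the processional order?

Delgado

By years of continuous service (higher first): Chaudhari, Delgado, Dimitriou, Eriksen, Greco, Moreau, Quinn and Johansson (each 6 years).
Among Chaudhari, Delgado, Dimitriou, Eriksen, Greco, Moreau, Quinn and Johansson, by current position: Chaudhari, Delgado, Dimitriou, Eriksen, Greco, Moreau and Quinn (Associate Professor) before Johansson (Assistant Professor).
Among Chaudhari, Delgado, Dimitriou, Eriksen, Greco, Moreau and Quinn, alphabetically by surname: Chaudhari before Delgado before Dimitriou before Eriksen before Greco before Moreau before Quinn.
Order: Chaudhari, Delgado, Dimitriou, Eriksen, Greco, Moreau, Quinn, Johansson.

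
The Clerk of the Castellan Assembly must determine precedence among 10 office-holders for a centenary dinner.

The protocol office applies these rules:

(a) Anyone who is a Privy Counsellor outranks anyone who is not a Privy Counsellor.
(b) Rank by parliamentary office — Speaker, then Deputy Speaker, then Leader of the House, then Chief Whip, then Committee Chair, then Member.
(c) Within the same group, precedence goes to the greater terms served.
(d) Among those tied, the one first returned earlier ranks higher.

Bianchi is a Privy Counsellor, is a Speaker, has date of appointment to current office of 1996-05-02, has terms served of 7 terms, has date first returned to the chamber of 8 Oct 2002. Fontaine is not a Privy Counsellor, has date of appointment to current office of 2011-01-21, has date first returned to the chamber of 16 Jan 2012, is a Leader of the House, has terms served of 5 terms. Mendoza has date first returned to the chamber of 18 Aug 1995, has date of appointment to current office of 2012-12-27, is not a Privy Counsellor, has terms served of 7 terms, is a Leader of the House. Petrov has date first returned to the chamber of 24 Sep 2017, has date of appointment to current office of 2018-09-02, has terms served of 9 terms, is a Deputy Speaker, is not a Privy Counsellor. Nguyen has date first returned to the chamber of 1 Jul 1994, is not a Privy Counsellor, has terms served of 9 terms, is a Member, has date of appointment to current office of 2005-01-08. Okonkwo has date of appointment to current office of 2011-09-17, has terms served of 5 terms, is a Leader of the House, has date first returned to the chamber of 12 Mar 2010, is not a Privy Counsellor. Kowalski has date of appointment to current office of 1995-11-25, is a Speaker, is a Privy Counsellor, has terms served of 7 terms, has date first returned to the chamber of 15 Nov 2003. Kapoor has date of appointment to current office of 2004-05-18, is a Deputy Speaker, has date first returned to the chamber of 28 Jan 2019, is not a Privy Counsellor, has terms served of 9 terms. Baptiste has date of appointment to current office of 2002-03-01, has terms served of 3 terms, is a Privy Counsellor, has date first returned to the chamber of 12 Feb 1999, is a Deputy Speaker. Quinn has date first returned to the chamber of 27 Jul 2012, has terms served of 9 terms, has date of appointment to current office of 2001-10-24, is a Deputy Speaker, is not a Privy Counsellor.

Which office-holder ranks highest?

By the first rule: Bianchi, Kowalski and Baptiste (each a Privy Counsellor); then Quinn, Petrov, Kapoor, Mendoza, Okonkwo, Fontaine and Nguyen (each not a Privy Counsellor).
Among Bianchi, Kowalski and Baptiste, by parliamentary office: Bianchi and Kowalski (Speaker) before Baptiste (Deputy Speaker).
Bianchi and Kowalski both have terms served 7 terms, so the next rule applies.
Among Bianchi and Kowalski, by date first returned to the chamber (earlier first): Bianchi (8 Oct 2002) before Kowalski (15 Nov 2003).
Among Quinn, Petrov, Kapoor, Mendoza, Okonkwo, Fontaine and Nguyen, by parliamentary office: Quinn, Petrov and Kapoor (Deputy Speaker) before Mendoza, Okonkwo and Fontaine (Leader of the House) before Nguyen (Member).
Quinn, Petrov and Kapoor all have terms served 9 terms, so the next rule applies.
Among Quinn, Petrov and Kapoor, by date first returned to the chamber (earlier first): Quinn (27 Jul 2012) before Petrov (24 Sep 2017) before Kapoor (28 Jan 2019).
Among Mendoza, Okonkwo and Fontaine, by terms served (higher first): Mendoza (7 terms) before Okonkwo and Fontaine (5 terms).
Among Okonkwo and Fontaine, by date first returned to the chamber (earlier first): Okonkwo (12 Mar 2010) before Fontaine (16 Jan 2012).
Order: Bianchi, Kowalski, Baptiste, Quinn, Petrov, Kapoor, Mendoza, Okonkwo, Fontaine, Nguyen.

Bianchi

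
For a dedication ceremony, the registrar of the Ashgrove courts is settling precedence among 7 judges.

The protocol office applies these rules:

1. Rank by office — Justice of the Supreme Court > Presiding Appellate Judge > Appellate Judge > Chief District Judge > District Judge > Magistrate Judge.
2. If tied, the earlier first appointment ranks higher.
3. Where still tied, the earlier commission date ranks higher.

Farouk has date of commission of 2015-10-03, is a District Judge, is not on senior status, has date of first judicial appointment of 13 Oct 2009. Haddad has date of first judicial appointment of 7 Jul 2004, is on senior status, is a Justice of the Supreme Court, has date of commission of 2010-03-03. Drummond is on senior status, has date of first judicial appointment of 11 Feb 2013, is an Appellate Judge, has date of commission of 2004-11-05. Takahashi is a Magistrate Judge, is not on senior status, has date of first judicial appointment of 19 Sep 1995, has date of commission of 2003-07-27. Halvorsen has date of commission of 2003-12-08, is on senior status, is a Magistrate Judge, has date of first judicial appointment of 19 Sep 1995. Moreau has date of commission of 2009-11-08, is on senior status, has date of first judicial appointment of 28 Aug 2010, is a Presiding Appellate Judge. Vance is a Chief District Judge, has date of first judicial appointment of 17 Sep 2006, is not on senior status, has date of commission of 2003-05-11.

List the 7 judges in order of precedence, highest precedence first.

By office: Haddad (Justice of the Supreme Court); then Moreau (Presiding Appellate Judge); then Drummond (Appellate Judge); then Vance (Chief District Judge); then Farouk (District Judge); then Takahashi and Halvorsen (Magistrate Judge).
Takahashi and Halvorsen both have date of first judicial appointment 19 Sep 1995, so the next rule applies.
Among Takahashi and Halvorsen, by date of commission (earlier first): Takahashi (2003-07-27) before Halvorsen (2003-12-08).
Full order: Haddad, Moreau, Drummond, Vance, Farouk, Takahashi, Halvorsen.

Haddad, Moreau, Drummond, Vance, Farouk, Takahashi, Halvorsen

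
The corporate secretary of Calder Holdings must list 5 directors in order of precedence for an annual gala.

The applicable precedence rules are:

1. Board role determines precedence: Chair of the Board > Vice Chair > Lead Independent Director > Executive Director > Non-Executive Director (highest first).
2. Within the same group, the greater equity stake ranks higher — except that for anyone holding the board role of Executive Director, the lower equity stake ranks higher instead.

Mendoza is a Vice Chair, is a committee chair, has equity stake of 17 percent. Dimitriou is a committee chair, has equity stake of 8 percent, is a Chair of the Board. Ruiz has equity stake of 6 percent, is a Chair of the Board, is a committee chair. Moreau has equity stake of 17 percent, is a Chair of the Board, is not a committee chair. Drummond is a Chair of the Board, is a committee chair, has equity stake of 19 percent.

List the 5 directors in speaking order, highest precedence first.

By board role: Drummond, Moreau, Dimitriou and Ruiz (Chair of the Board); then Mendoza (Vice Chair).
Among Drummond, Moreau, Dimitriou and Ruiz, by equity stake (higher first): Drummond (19 percent) before Moreau (17 percent) before Dimitriou (8 percent) before Ruiz (6 percent).
Full order: Drummond, Moreau, Dimitriou, Ruiz, Mendoza.

Drummond, Moreau, Dimitriou, Ruiz, Mendoza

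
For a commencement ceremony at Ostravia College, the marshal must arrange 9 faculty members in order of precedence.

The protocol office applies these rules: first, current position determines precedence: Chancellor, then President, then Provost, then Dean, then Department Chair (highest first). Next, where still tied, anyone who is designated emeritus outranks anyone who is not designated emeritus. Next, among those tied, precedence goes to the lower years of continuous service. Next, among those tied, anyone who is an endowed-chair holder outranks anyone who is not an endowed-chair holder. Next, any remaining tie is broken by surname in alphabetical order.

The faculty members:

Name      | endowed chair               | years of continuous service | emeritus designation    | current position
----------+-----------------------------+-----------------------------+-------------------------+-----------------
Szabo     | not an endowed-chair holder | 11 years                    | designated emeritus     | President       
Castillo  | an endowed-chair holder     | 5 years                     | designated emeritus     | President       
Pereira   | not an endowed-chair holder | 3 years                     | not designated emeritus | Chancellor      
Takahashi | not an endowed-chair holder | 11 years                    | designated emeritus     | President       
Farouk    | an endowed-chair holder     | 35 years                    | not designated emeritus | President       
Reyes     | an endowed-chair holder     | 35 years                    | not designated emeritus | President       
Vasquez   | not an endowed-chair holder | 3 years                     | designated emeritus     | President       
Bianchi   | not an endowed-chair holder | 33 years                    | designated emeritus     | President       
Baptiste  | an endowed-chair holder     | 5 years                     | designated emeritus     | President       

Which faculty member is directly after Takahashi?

Bianchi

By current position: Pereira (Chancellor); then Vasquez, Baptiste, Castillo, Szabo, Takahashi, Bianchi, Farouk and Reyes (President).
Among Vasquez, Baptiste, Castillo, Szabo, Takahashi, Bianchi, Farouk and Reyes, designated emeritus before not designated emeritus: Vasquez, Baptiste, Castillo, Szabo, Takahashi and Bianchi (designated emeritus) before Farouk and Reyes (not designated emeritus).
Among Vasquez, Baptiste, Castillo, Szabo, Takahashi and Bianchi, by years of continuous service (lower first): Vasquez (3 years) before Baptiste and Castillo (5 years) before Szabo and Takahashi (11 years) before Bianchi (33 years).
Baptiste and Castillo are each an endowed-chair holder, so the next rule applies.
Among Baptiste and Castillo, alphabetically by surname: Baptiste before Castillo.
Szabo and Takahashi are each not an endowed-chair holder, so the next rule applies.
Among Szabo and Takahashi, alphabetically by surname: Szabo before Takahashi.
Farouk and Reyes both have years of continuous service 35 years, so the next rule applies.
Farouk and Reyes are each an endowed-chair holder, so the next rule applies.
Among Farouk and Reyes, alphabetically by surname: Farouk before Reyes.
Order: Pereira, Vasquez, Baptiste, Castillo, Szabo, Takahashi, Bianchi, Farouk, Reyes.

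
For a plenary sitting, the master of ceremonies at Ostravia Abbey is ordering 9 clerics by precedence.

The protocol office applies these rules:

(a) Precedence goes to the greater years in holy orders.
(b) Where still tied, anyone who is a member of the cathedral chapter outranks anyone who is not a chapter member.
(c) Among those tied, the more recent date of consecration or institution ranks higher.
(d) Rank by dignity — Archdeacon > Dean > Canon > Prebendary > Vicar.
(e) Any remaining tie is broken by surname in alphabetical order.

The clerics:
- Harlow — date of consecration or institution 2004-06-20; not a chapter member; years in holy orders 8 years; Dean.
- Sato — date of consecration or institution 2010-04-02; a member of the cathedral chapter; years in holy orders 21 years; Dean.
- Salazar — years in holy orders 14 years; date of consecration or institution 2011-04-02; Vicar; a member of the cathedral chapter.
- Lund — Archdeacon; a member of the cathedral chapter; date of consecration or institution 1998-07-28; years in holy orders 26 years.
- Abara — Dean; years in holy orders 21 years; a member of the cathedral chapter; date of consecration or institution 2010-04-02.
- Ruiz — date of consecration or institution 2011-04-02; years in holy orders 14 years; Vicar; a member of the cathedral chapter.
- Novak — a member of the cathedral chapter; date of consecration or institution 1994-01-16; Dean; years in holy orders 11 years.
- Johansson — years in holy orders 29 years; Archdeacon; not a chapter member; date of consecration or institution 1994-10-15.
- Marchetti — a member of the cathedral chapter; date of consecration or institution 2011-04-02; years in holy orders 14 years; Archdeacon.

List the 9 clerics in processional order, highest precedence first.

Johansson, Lund, Abara, Sato, Marchetti, Ruiz, Salazar, Novak, Harlow

By years in holy orders (higher first): Johansson (29 years); then Lund (26 years); then Abara and Sato (both 21 years); then Marchetti, Ruiz and Salazar (each 14 years); then Novak (11 years); then Harlow (8 years).
Abara and Sato are each a member of the cathedral chapter, so the next rule applies.
Abara and Sato both have date of consecration or institution 2010-04-02, so the next rule applies.
Abara and Sato are each Dean, so the next rule applies.
Among Abara and Sato, alphabetically by surname: Abara before Sato.
Marchetti, Ruiz and Salazar are each a member of the cathedral chapter, so the next rule applies.
Marchetti, Ruiz and Salazar all have date of consecration or institution 2011-04-02, so the next rule applies.
Among Marchetti, Ruiz and Salazar, by dignity: Marchetti (Archdeacon) before Ruiz and Salazar (Vicar).
Among Ruiz and Salazar, alphabetically by surname: Ruiz before Salazar.
Full order: Johansson, Lund, Abara, Sato, Marchetti, Ruiz, Salazar, Novak, Harlow.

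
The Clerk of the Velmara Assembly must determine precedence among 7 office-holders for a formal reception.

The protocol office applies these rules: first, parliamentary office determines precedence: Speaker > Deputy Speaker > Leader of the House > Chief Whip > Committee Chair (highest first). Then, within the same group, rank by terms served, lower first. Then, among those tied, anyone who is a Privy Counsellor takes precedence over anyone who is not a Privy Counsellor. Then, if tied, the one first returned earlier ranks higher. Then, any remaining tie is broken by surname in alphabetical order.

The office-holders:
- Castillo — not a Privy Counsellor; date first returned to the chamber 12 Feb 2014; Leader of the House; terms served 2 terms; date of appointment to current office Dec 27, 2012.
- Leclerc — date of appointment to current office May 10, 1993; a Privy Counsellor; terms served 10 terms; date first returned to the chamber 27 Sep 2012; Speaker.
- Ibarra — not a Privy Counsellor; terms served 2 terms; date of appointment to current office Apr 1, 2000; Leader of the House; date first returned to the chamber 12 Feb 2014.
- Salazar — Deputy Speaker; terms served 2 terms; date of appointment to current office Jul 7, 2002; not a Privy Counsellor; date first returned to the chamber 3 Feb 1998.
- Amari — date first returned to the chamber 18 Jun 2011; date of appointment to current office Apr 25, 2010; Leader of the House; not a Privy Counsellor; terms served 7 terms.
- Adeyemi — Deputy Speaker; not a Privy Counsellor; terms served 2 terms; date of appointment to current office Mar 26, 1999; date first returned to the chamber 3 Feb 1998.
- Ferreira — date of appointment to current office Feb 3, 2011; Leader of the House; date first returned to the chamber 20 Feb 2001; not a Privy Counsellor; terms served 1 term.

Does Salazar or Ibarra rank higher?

Salazar

By parliamentary office: Leclerc (Speaker); then Adeyemi and Salazar (Deputy Speaker); then Ferreira, Castillo, Ibarra and Amari (Leader of the House).
Adeyemi and Salazar both have terms served 2 terms, so the next rule applies.
Adeyemi and Salazar are each not a Privy Counsellor, so the next rule applies.
Adeyemi and Salazar both have date first returned to the chamber 3 Feb 1998, so the next rule applies.
Among Adeyemi and Salazar, alphabetically by surname: Adeyemi before Salazar.
Among Ferreira, Castillo, Ibarra and Amari, by terms served (lower first): Ferreira (1 term) before Castillo and Ibarra (2 terms) before Amari (7 terms).
Castillo and Ibarra are each not a Privy Counsellor, so the next rule applies.
Castillo and Ibarra both have date first returned to the chamber 12 Feb 2014, so the next rule applies.
Among Castillo and Ibarra, alphabetically by surname: Castillo before Ibarra.
So Salazar takes precedence.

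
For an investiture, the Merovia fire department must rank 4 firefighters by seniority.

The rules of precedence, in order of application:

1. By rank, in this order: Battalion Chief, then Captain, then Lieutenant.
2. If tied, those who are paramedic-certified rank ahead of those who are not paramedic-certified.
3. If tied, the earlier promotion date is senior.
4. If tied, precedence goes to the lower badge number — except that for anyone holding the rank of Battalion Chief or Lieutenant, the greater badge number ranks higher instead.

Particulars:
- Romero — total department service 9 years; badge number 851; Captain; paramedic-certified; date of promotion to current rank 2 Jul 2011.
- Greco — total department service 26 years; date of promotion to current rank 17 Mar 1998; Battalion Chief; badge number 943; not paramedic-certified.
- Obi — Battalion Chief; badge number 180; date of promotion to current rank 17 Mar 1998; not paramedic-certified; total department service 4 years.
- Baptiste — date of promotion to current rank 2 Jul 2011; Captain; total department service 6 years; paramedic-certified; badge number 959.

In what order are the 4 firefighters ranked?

By rank: Greco and Obi (Battalion Chief); then Romero and Baptiste (Captain).
Greco and Obi are each not paramedic-certified, so the next rule applies.
Greco and Obi both have date of promotion to current rank 17 Mar 1998, so the next rule applies.
Among Greco and Obi, by badge number (higher first) (reversed rule for this group): Greco (943) before Obi (180).
Romero and Baptiste are each paramedic-certified, so the next rule applies.
Romero and Baptiste both have date of promotion to current rank 2 Jul 2011, so the next rule applies.
Among Romero and Baptiste, by badge number (lower first): Romero (851) before Baptiste (959).
Full order: Greco, Obi, Romero, Baptiste.

Greco, Obi, Romero, Baptiste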